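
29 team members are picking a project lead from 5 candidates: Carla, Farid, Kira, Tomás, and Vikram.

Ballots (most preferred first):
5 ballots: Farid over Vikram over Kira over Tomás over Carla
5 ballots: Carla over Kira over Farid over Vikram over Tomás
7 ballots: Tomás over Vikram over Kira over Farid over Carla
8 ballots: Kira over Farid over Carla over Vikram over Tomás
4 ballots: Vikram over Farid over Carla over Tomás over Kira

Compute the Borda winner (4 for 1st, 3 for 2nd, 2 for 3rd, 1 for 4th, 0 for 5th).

Farid

Carla: 5×0 + 5×4 + 7×0 + 8×2 + 4×2 = 44
Farid: 5×4 + 5×2 + 7×1 + 8×3 + 4×3 = 73
Kira: 5×2 + 5×3 + 7×2 + 8×4 + 4×0 = 71
Tomás: 5×1 + 5×0 + 7×4 + 8×0 + 4×1 = 37
Vikram: 5×3 + 5×1 + 7×3 + 8×1 + 4×4 = 65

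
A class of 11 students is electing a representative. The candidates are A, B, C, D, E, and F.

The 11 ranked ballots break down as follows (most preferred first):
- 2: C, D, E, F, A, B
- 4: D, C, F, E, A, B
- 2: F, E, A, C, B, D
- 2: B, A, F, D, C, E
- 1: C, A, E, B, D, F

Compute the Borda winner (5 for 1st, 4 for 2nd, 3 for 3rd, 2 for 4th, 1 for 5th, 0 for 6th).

C

A: 2×1 + 4×1 + 2×3 + 2×4 + 1×4 = 24
B: 2×0 + 4×0 + 2×1 + 2×5 + 1×2 = 14
C: 2×5 + 4×4 + 2×2 + 2×1 + 1×5 = 37
D: 2×4 + 4×5 + 2×0 + 2×2 + 1×1 = 33
E: 2×3 + 4×2 + 2×4 + 2×0 + 1×3 = 25
F: 2×2 + 4×3 + 2×5 + 2×3 + 1×0 = 32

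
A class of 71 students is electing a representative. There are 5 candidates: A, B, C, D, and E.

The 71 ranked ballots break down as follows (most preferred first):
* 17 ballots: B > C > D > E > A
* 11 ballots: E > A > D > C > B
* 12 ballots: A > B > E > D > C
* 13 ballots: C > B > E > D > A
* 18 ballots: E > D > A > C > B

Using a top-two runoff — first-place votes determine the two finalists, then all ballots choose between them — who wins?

B

Round 1 first-place votes: A 12, B 17, C 13, D 0, E 29. E and B advance.
Runoff: E is ranked above B on 29 ballots, B above E on 42.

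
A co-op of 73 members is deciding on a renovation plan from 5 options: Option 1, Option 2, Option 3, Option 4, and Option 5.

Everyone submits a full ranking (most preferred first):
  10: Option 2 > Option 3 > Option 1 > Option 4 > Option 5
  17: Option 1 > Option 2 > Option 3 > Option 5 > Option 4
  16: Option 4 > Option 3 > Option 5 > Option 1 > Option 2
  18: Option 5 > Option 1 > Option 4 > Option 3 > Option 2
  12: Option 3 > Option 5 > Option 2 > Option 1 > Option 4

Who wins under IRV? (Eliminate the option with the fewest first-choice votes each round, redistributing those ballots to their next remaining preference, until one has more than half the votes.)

Round 1: Option 1 17, Option 2 10, Option 3 12, Option 4 16, Option 5 18. Option 2 eliminated.
Round 2: Option 1 17, Option 3 22, Option 4 16, Option 5 18. Option 4 eliminated.
Round 3: Option 1 17, Option 3 38, Option 5 18. Option 3 has a majority (≥37).

Option 3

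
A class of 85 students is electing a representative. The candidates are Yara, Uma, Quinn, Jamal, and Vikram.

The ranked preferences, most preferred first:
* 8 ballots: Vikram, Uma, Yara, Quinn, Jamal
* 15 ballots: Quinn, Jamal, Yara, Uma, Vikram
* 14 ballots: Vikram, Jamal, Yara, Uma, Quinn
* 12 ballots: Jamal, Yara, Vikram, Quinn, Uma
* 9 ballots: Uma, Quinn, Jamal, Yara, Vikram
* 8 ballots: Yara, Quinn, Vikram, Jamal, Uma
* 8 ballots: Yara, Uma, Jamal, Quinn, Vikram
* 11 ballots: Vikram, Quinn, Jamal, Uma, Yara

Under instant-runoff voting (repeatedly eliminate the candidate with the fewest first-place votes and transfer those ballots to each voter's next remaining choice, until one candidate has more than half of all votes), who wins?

Yara

Round 1: Yara 16, Uma 9, Quinn 15, Jamal 12, Vikram 33. Uma eliminated.
Round 2: Yara 16, Quinn 24, Jamal 12, Vikram 33. Jamal eliminated.
Round 3: Yara 28, Quinn 24, Vikram 33. Quinn eliminated.
Round 4: Yara 52, Vikram 33. Yara has a majority (≥43).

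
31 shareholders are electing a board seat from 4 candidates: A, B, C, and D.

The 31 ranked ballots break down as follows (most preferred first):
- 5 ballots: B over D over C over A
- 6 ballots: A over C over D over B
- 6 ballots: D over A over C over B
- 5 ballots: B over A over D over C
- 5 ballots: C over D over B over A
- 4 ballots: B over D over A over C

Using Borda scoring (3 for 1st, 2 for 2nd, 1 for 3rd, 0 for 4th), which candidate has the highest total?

A: 5×0 + 6×3 + 6×2 + 5×2 + 5×0 + 4×1 = 44
B: 5×3 + 6×0 + 6×0 + 5×3 + 5×1 + 4×3 = 47
C: 5×1 + 6×2 + 6×1 + 5×0 + 5×3 + 4×0 = 38
D: 5×2 + 6×1 + 6×3 + 5×1 + 5×2 + 4×2 = 57

D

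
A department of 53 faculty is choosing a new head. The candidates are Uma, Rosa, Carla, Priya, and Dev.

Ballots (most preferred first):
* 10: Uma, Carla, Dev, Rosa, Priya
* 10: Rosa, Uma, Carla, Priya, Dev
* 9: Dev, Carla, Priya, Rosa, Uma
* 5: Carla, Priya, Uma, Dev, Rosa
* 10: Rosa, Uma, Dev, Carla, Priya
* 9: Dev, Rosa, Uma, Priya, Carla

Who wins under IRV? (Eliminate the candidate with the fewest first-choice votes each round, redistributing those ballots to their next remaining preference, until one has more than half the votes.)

Round 1: Uma 10, Rosa 20, Carla 5, Priya 0, Dev 18. Priya eliminated.
Round 2: Uma 10, Rosa 20, Carla 5, Dev 18. Carla eliminated.
Round 3: Uma 15, Rosa 20, Dev 18. Uma eliminated.
Round 4: Rosa 20, Dev 33. Dev has a majority (≥27).

Dev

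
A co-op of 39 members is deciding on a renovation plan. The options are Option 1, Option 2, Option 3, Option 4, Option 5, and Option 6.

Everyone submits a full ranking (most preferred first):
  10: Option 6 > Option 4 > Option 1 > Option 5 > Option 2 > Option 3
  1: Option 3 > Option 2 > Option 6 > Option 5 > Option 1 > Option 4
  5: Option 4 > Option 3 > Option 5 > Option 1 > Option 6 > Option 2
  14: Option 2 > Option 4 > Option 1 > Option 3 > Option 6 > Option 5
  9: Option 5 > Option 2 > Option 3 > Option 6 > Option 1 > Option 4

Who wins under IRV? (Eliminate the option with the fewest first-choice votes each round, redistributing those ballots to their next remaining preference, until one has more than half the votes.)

Round 1: Option 1 0, Option 2 14, Option 3 1, Option 4 5, Option 5 9, Option 6 10. Option 1 eliminated.
Round 2: Option 2 14, Option 3 1, Option 4 5, Option 5 9, Option 6 10. Option 3 eliminated.
Round 3: Option 2 15, Option 4 5, Option 5 9, Option 6 10. Option 4 eliminated.
Round 4: Option 2 15, Option 5 14, Option 6 10. Option 6 eliminated.
Round 5: Option 2 15, Option 5 24. Option 5 has a majority (≥20).

Option 5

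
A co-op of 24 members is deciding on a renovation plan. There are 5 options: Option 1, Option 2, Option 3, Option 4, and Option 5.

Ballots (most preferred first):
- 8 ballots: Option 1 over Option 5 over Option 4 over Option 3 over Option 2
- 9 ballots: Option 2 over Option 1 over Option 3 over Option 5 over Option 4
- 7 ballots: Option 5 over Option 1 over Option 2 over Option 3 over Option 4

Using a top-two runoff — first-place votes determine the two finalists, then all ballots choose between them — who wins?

Option 1

Round 1 first-place votes: Option 1 8, Option 2 9, Option 3 0, Option 4 0, Option 5 7. Option 2 and Option 1 advance.
Runoff: Option 2 is ranked above Option 1 on 9 ballots, Option 1 above Option 2 on 15.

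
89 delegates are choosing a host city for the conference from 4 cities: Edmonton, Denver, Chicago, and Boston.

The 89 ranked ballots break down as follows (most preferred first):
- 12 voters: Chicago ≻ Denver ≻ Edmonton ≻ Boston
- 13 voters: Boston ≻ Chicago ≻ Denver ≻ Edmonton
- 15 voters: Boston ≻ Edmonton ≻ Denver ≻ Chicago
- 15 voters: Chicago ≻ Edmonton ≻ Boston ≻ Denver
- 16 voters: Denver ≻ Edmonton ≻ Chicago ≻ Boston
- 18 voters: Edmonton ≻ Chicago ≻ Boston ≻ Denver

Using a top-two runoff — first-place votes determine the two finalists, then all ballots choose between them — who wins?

Chicago

Round 1 first-place votes: Edmonton 18, Denver 16, Chicago 27, Boston 28. Boston and Chicago advance.
Runoff: Boston is ranked above Chicago on 28 ballots, Chicago above Boston on 61.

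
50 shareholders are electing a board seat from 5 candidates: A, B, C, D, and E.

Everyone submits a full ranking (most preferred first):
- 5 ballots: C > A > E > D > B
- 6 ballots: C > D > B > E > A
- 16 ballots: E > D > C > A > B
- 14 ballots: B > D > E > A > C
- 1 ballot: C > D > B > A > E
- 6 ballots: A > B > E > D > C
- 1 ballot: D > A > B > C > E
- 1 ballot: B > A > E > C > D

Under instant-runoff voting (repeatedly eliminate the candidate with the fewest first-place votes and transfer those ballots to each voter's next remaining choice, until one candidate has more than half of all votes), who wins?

B

Round 1: A 6, B 15, C 12, D 1, E 16. D eliminated.
Round 2: A 7, B 15, C 12, E 16. A eliminated.
Round 3: B 22, C 12, E 16. C eliminated.
Round 4: B 29, E 21. B has a majority (≥26).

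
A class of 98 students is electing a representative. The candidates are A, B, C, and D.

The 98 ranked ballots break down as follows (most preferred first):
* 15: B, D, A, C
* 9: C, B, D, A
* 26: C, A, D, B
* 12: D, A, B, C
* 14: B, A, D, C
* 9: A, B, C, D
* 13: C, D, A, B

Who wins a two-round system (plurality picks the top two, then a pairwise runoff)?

B

Round 1 first-place votes: A 9, B 29, C 48, D 12. C and B advance.
Runoff: C is ranked above B on 48 ballots, B above C on 50.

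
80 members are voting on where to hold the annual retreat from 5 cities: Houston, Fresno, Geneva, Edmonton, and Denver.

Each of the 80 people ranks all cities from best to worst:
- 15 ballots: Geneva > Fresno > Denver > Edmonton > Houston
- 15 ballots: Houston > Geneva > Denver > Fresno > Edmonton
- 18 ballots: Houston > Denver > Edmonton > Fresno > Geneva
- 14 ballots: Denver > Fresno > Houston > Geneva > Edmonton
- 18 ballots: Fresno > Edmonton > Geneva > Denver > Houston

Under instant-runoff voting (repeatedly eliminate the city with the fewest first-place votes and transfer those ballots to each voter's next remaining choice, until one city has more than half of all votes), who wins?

Round 1: Houston 33, Fresno 18, Geneva 15, Edmonton 0, Denver 14. Edmonton eliminated.
Round 2: Houston 33, Fresno 18, Geneva 15, Denver 14. Denver eliminated.
Round 3: Houston 33, Fresno 32, Geneva 15. Geneva eliminated.
Round 4: Houston 33, Fresno 47. Fresno has a majority (≥41).

Fresno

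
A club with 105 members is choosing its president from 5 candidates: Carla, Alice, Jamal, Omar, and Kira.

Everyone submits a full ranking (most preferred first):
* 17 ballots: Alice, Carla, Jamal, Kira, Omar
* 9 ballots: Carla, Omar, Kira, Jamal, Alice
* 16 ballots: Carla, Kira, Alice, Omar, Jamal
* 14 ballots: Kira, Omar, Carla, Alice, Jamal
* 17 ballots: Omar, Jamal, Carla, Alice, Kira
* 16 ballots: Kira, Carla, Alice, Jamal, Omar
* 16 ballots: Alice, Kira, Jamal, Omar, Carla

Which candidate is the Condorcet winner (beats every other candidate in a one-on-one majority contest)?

Carla

Carla vs Alice: 72–33
Carla vs Jamal: 72–33
Carla vs Omar: 58–47
Carla vs Kira: 59–46
Carla beats every other candidate.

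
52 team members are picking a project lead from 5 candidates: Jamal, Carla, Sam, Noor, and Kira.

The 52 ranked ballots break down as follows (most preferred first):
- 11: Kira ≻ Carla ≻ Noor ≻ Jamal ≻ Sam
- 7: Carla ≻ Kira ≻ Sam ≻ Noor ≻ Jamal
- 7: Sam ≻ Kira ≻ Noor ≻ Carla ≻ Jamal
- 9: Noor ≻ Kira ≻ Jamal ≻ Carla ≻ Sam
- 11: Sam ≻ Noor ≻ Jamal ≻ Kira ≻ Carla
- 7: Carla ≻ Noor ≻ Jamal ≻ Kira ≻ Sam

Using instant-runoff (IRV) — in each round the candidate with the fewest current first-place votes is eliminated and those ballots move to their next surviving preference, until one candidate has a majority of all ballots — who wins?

Kira

Round 1: Jamal 0, Carla 14, Sam 18, Noor 9, Kira 11. Jamal eliminated.
Round 2: Carla 14, Sam 18, Noor 9, Kira 11. Noor eliminated.
Round 3: Carla 14, Sam 18, Kira 20. Carla eliminated.
Round 4: Sam 18, Kira 34. Kira has a majority (≥27).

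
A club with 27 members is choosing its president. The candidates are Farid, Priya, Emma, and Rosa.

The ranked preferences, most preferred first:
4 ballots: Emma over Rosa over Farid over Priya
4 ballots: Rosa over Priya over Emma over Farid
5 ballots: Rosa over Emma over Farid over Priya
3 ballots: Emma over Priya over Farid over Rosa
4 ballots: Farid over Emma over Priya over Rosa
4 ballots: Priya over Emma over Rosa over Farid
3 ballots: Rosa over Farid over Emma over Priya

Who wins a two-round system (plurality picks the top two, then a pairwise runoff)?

Round 1 first-place votes: Farid 4, Priya 4, Emma 7, Rosa 12. Rosa and Emma advance.
Runoff: Rosa is ranked above Emma on 12 ballots, Emma above Rosa on 15.

Emma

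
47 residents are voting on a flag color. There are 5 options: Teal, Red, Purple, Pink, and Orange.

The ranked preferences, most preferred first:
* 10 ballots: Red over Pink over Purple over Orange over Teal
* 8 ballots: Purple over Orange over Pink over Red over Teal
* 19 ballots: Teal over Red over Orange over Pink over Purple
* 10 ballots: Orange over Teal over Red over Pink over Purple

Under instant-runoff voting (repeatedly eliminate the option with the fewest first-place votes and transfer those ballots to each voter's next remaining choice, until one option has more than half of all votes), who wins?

Orange

Round 1: Teal 19, Red 10, Purple 8, Pink 0, Orange 10. Pink eliminated.
Round 2: Teal 19, Red 10, Purple 8, Orange 10. Purple eliminated.
Round 3: Teal 19, Red 10, Orange 18. Red eliminated.
Round 4: Teal 19, Orange 28. Orange has a majority (≥24).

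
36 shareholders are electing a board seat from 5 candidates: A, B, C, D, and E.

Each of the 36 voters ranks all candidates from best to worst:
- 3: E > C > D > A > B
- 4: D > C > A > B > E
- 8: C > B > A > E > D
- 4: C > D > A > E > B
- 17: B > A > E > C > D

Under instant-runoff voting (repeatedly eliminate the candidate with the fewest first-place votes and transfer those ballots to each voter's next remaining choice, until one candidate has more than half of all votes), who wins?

Round 1: A 0, B 17, C 12, D 4, E 3. A eliminated.
Round 2: B 17, C 12, D 4, E 3. E eliminated.
Round 3: B 17, C 15, D 4. D eliminated.
Round 4: B 17, C 19. C has a majority (≥19).

C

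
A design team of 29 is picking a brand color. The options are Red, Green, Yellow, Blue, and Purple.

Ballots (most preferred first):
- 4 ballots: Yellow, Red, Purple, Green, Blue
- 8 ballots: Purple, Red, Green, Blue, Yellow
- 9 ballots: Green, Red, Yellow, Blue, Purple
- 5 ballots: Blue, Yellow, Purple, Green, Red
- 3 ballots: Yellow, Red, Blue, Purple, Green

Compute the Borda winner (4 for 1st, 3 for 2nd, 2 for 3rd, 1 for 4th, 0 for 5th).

Red

Red: 4×3 + 8×3 + 9×3 + 5×0 + 3×3 = 72
Green: 4×1 + 8×2 + 9×4 + 5×1 + 3×0 = 61
Yellow: 4×4 + 8×0 + 9×2 + 5×3 + 3×4 = 61
Blue: 4×0 + 8×1 + 9×1 + 5×4 + 3×2 = 43
Purple: 4×2 + 8×4 + 9×0 + 5×2 + 3×1 = 53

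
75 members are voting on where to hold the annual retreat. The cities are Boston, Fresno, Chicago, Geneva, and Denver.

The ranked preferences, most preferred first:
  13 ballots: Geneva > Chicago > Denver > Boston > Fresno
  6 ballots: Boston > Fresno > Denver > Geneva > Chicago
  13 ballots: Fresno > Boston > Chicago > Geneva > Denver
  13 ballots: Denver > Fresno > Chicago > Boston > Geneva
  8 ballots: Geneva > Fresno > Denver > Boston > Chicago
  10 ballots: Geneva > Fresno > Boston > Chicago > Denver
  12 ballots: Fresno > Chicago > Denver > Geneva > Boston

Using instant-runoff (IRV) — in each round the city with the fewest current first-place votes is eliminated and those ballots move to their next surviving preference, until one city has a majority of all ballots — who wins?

Round 1: Boston 6, Fresno 25, Chicago 0, Geneva 31, Denver 13. Chicago eliminated.
Round 2: Boston 6, Fresno 25, Geneva 31, Denver 13. Boston eliminated.
Round 3: Fresno 31, Geneva 31, Denver 13. Denver eliminated.
Round 4: Fresno 44, Geneva 31. Fresno has a majority (≥38).

Fresno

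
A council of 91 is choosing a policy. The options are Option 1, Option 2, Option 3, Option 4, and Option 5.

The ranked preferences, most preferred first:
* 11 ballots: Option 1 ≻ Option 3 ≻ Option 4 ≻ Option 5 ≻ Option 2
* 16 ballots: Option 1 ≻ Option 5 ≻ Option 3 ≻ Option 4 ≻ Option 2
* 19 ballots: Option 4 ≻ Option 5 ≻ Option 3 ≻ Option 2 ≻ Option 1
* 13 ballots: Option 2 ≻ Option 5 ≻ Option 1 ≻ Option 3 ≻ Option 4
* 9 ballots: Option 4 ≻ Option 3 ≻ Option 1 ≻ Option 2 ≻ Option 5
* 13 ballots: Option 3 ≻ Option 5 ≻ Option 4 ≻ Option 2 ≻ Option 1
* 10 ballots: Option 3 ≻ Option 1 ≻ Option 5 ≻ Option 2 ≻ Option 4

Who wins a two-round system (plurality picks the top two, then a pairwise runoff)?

Round 1 first-place votes: Option 1 27, Option 2 13, Option 3 23, Option 4 28, Option 5 0. Option 4 and Option 1 advance.
Runoff: Option 4 is ranked above Option 1 on 41 ballots, Option 1 above Option 4 on 50.

Option 1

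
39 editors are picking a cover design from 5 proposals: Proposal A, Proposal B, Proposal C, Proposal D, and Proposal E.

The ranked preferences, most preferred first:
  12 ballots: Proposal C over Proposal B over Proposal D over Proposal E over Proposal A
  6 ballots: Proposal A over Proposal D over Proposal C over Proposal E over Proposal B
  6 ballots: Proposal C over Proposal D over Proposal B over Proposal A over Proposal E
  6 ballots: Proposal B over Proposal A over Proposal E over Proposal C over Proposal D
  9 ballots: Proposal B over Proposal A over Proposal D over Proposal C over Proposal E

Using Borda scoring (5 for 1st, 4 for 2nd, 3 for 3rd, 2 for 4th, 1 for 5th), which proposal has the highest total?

Proposal A: 12×1 + 6×5 + 6×2 + 6×4 + 9×4 = 114
Proposal B: 12×4 + 6×1 + 6×3 + 6×5 + 9×5 = 147
Proposal C: 12×5 + 6×3 + 6×5 + 6×2 + 9×2 = 138
Proposal D: 12×3 + 6×4 + 6×4 + 6×1 + 9×3 = 117
Proposal E: 12×2 + 6×2 + 6×1 + 6×3 + 9×1 = 69

Proposal B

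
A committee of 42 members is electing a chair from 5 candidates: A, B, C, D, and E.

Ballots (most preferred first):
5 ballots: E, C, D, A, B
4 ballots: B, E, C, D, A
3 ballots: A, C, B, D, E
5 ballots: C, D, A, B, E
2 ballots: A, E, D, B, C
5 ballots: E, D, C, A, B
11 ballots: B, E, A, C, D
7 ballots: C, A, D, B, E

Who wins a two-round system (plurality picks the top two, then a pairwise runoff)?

Round 1 first-place votes: A 5, B 15, C 12, D 0, E 10. B and C advance.
Runoff: B is ranked above C on 17 ballots, C above B on 25.

C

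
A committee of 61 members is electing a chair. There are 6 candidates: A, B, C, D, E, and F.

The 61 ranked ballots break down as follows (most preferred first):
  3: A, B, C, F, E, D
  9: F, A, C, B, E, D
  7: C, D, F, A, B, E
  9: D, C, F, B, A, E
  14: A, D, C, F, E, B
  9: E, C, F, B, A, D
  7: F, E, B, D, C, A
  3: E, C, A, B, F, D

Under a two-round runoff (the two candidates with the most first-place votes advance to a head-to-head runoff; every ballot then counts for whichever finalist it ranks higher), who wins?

F

Round 1 first-place votes: A 17, B 0, C 7, D 9, E 12, F 16. A and F advance.
Runoff: A is ranked above F on 20 ballots, F above A on 41.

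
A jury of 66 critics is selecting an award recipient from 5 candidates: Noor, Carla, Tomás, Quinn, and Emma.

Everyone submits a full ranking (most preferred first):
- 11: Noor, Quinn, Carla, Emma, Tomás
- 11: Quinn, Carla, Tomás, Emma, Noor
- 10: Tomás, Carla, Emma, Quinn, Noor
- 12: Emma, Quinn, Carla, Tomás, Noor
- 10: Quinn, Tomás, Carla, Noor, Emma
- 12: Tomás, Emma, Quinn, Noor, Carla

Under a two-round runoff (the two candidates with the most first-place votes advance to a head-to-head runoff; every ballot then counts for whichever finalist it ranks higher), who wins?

Quinn

Round 1 first-place votes: Noor 11, Carla 0, Tomás 22, Quinn 21, Emma 12. Tomás and Quinn advance.
Runoff: Tomás is ranked above Quinn on 22 ballots, Quinn above Tomás on 44.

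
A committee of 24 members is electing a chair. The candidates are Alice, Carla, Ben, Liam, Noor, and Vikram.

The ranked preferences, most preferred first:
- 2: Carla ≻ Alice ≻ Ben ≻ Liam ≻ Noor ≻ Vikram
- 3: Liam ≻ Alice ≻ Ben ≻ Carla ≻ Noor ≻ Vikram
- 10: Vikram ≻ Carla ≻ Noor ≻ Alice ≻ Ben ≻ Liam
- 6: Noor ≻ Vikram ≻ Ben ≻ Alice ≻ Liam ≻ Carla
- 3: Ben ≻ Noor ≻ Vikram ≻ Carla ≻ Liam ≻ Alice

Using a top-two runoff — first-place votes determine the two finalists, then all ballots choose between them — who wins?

Round 1 first-place votes: Alice 0, Carla 2, Ben 3, Liam 3, Noor 6, Vikram 10. Vikram and Noor advance.
Runoff: Vikram is ranked above Noor on 10 ballots, Noor above Vikram on 14.

Noor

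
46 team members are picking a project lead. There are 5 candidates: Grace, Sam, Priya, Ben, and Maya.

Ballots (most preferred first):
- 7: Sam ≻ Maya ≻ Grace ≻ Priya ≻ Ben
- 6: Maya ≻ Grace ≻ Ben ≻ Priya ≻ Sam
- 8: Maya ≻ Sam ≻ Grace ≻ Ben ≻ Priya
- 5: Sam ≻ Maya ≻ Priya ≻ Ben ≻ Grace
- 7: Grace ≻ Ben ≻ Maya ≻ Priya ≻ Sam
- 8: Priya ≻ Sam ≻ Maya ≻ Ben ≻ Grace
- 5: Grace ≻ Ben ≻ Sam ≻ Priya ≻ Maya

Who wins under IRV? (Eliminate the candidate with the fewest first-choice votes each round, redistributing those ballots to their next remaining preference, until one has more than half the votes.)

Sam

Round 1: Grace 12, Sam 12, Priya 8, Ben 0, Maya 14. Ben eliminated.
Round 2: Grace 12, Sam 12, Priya 8, Maya 14. Priya eliminated.
Round 3: Grace 12, Sam 20, Maya 14. Grace eliminated.
Round 4: Sam 25, Maya 21. Sam has a majority (≥24).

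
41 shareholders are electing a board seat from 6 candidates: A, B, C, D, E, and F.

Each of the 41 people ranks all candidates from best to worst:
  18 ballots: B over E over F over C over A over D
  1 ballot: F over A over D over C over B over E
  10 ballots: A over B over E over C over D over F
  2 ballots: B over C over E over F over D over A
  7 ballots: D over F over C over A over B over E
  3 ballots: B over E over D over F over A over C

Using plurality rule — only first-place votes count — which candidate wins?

First-place votes: A 10, B 23, C 0, D 7, E 0, F 1.

B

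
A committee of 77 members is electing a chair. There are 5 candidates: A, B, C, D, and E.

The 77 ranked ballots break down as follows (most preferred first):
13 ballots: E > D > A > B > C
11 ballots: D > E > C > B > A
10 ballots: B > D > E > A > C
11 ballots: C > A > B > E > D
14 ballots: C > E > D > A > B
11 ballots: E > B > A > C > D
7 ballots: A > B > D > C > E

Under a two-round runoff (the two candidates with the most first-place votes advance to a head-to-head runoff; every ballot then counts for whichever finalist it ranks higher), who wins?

E

Round 1 first-place votes: A 7, B 10, C 25, D 11, E 24. C and E advance.
Runoff: C is ranked above E on 32 ballots, E above C on 45.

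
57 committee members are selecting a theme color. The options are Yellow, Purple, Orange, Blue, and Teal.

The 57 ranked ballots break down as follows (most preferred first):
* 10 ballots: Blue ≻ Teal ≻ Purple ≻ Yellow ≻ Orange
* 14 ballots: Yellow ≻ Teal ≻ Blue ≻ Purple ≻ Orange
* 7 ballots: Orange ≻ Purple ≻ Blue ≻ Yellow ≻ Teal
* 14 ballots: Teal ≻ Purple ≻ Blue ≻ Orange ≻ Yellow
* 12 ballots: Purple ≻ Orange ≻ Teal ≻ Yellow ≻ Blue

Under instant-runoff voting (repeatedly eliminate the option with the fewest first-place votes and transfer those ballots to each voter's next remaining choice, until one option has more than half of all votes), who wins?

Round 1: Yellow 14, Purple 12, Orange 7, Blue 10, Teal 14. Orange eliminated.
Round 2: Yellow 14, Purple 19, Blue 10, Teal 14. Blue eliminated.
Round 3: Yellow 14, Purple 19, Teal 24. Yellow eliminated.
Round 4: Purple 19, Teal 38. Teal has a majority (≥29).

Teal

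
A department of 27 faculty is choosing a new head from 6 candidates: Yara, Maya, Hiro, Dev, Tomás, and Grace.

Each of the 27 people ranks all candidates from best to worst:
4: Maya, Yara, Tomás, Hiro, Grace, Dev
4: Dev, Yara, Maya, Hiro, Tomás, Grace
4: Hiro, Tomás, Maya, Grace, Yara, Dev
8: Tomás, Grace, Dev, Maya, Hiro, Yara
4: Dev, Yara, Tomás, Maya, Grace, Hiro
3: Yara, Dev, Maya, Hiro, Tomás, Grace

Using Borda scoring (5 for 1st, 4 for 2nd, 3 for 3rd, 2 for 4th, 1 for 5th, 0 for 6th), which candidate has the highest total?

Yara: 4×4 + 4×4 + 4×1 + 8×0 + 4×4 + 3×5 = 67
Maya: 4×5 + 4×3 + 4×3 + 8×2 + 4×2 + 3×3 = 77
Hiro: 4×2 + 4×2 + 4×5 + 8×1 + 4×0 + 3×2 = 50
Dev: 4×0 + 4×5 + 4×0 + 8×3 + 4×5 + 3×4 = 76
Tomás: 4×3 + 4×1 + 4×4 + 8×5 + 4×3 + 3×1 = 87
Grace: 4×1 + 4×0 + 4×2 + 8×4 + 4×1 + 3×0 = 48

Tomás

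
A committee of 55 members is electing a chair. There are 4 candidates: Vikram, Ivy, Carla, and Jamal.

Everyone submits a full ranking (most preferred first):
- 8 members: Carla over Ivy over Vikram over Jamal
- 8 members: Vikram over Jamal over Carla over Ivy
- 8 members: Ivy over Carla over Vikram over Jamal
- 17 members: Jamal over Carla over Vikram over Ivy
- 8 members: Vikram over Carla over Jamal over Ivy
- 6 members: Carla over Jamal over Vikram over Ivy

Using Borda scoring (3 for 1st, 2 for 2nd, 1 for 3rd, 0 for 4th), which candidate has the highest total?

Carla

Vikram: 8×1 + 8×3 + 8×1 + 17×1 + 8×3 + 6×1 = 87
Ivy: 8×2 + 8×0 + 8×3 + 17×0 + 8×0 + 6×0 = 40
Carla: 8×3 + 8×1 + 8×2 + 17×2 + 8×2 + 6×3 = 116
Jamal: 8×0 + 8×2 + 8×0 + 17×3 + 8×1 + 6×2 = 87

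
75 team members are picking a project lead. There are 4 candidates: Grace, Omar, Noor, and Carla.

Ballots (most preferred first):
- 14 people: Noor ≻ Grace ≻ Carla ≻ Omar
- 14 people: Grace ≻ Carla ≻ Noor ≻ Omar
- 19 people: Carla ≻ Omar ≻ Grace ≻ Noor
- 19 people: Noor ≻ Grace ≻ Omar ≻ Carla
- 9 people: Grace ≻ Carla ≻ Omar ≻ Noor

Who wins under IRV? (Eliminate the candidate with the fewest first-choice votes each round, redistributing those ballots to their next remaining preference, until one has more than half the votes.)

Grace

Round 1: Grace 23, Omar 0, Noor 33, Carla 19. Omar eliminated.
Round 2: Grace 23, Noor 33, Carla 19. Carla eliminated.
Round 3: Grace 42, Noor 33. Grace has a majority (≥38).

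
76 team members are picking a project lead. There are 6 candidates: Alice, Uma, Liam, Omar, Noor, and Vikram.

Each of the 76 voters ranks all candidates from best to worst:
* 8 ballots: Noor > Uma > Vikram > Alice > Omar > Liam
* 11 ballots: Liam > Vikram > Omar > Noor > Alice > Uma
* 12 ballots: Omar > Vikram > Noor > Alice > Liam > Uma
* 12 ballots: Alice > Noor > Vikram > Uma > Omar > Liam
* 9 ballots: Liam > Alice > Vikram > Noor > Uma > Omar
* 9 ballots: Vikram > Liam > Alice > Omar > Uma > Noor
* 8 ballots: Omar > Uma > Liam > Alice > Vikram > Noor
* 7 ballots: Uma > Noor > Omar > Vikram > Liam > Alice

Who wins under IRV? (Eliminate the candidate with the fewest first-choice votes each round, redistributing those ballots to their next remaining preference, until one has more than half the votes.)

Noor

Round 1: Alice 12, Uma 7, Liam 20, Omar 20, Noor 8, Vikram 9. Uma eliminated.
Round 2: Alice 12, Liam 20, Omar 20, Noor 15, Vikram 9. Vikram eliminated.
Round 3: Alice 12, Liam 29, Omar 20, Noor 15. Alice eliminated.
Round 4: Liam 29, Omar 20, Noor 27. Omar eliminated.
Round 5: Liam 37, Noor 39. Noor has a majority (≥39).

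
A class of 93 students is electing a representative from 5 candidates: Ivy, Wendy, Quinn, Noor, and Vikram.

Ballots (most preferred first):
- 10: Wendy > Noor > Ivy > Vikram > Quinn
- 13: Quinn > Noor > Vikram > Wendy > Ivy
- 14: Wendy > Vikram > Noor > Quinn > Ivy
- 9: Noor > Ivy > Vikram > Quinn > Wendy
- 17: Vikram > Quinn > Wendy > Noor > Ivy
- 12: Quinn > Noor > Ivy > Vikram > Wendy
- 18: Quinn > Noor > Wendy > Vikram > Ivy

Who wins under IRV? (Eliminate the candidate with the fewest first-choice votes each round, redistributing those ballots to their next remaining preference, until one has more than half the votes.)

Vikram

Round 1: Ivy 0, Wendy 24, Quinn 43, Noor 9, Vikram 17. Ivy eliminated.
Round 2: Wendy 24, Quinn 43, Noor 9, Vikram 17. Noor eliminated.
Round 3: Wendy 24, Quinn 43, Vikram 26. Wendy eliminated.
Round 4: Quinn 43, Vikram 50. Vikram has a majority (≥47).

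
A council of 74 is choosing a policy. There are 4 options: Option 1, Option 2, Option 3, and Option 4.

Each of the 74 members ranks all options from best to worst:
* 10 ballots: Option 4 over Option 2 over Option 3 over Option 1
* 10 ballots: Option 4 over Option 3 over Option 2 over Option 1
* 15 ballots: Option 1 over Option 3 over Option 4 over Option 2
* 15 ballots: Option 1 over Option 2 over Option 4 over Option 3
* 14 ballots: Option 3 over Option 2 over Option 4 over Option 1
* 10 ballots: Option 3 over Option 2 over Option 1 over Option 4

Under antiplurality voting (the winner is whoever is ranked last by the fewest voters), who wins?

Option 4

Last-place votes: Option 1 34, Option 2 15, Option 3 15, Option 4 10.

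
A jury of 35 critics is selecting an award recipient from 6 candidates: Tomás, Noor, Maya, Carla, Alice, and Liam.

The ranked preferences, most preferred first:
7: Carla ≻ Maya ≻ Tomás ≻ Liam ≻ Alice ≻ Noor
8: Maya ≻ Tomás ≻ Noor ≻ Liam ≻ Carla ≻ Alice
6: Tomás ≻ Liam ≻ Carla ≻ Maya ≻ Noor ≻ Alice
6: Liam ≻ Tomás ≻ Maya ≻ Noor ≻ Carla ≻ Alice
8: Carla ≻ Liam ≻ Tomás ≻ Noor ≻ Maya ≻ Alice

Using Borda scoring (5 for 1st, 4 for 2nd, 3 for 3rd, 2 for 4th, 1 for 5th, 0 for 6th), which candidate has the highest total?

Tomás

Tomás: 7×3 + 8×4 + 6×5 + 6×4 + 8×3 = 131
Noor: 7×0 + 8×3 + 6×1 + 6×2 + 8×2 = 58
Maya: 7×4 + 8×5 + 6×2 + 6×3 + 8×1 = 106
Carla: 7×5 + 8×1 + 6×3 + 6×1 + 8×5 = 107
Alice: 7×1 + 8×0 + 6×0 + 6×0 + 8×0 = 7
Liam: 7×2 + 8×2 + 6×4 + 6×5 + 8×4 = 116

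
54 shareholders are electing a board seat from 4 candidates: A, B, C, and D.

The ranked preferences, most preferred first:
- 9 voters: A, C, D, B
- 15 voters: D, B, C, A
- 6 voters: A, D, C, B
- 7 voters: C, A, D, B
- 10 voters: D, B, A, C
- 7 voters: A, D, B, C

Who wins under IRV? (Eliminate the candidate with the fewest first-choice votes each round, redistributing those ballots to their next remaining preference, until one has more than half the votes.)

A

Round 1: A 22, B 0, C 7, D 25. B eliminated.
Round 2: A 22, C 7, D 25. C eliminated.
Round 3: A 29, D 25. A has a majority (≥28).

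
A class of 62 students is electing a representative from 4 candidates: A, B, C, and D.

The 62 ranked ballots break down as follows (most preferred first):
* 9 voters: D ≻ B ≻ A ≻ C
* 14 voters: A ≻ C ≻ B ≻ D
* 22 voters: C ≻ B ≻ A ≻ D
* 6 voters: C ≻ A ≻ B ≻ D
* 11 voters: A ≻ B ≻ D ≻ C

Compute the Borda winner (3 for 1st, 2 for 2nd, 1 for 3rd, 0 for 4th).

A: 9×1 + 14×3 + 22×1 + 6×2 + 11×3 = 118
B: 9×2 + 14×1 + 22×2 + 6×1 + 11×2 = 104
C: 9×0 + 14×2 + 22×3 + 6×3 + 11×0 = 112
D: 9×3 + 14×0 + 22×0 + 6×0 + 11×1 = 38

A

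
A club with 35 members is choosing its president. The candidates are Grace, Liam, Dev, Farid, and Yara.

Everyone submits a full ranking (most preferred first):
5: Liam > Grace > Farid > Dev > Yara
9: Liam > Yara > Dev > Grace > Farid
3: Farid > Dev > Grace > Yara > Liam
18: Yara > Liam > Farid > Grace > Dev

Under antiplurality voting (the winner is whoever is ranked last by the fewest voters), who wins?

Last-place votes: Grace 0, Liam 3, Dev 18, Farid 9, Yara 5.

Grace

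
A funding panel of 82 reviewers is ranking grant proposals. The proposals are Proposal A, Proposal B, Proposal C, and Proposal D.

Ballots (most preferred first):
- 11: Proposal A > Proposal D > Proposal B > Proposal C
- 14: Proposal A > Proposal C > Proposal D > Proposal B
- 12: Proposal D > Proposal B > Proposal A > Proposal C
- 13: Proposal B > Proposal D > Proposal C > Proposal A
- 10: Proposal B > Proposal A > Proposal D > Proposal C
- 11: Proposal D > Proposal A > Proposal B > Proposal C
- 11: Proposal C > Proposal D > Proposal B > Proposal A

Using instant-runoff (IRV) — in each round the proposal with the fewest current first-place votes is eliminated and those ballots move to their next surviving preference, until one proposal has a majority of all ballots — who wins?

Proposal D

Round 1: Proposal A 25, Proposal B 23, Proposal C 11, Proposal D 23. Proposal C eliminated.
Round 2: Proposal A 25, Proposal B 23, Proposal D 34. Proposal B eliminated.
Round 3: Proposal A 35, Proposal D 47. Proposal D has a majority (≥42).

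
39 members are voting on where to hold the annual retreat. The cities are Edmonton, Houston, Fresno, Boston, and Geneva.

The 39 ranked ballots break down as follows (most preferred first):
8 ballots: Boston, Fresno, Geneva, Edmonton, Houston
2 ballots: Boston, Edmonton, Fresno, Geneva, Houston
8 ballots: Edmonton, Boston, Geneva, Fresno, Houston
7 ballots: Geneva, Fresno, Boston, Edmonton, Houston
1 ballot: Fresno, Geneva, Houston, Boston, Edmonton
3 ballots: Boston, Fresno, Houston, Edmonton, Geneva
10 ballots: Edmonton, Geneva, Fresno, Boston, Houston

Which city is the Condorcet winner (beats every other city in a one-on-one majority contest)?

Boston vs Edmonton: 21–18
Boston vs Houston: 38–1
Boston vs Fresno: 21–18
Boston vs Geneva: 21–18
Boston beats every other city.

Boston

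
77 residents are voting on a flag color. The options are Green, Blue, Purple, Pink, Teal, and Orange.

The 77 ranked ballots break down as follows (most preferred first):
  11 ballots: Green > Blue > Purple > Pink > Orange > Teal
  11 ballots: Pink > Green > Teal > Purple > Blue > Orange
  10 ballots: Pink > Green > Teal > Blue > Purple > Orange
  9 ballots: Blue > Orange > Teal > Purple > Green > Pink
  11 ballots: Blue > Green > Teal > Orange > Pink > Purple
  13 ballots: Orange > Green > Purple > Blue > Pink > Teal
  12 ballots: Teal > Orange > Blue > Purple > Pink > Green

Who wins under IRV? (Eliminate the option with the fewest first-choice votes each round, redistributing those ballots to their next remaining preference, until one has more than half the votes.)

Round 1: Green 11, Blue 20, Purple 0, Pink 21, Teal 12, Orange 13. Purple eliminated.
Round 2: Green 11, Blue 20, Pink 21, Teal 12, Orange 13. Green eliminated.
Round 3: Blue 31, Pink 21, Teal 12, Orange 13. Teal eliminated.
Round 4: Blue 31, Pink 21, Orange 25. Pink eliminated.
Round 5: Blue 52, Orange 25. Blue has a majority (≥39).

Blue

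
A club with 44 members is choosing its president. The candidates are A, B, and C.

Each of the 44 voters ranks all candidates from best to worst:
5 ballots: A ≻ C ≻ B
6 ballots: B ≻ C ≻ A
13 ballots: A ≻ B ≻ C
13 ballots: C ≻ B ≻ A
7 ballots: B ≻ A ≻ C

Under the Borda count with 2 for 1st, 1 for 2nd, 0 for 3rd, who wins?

B

A: 5×2 + 6×0 + 13×2 + 13×0 + 7×1 = 43
B: 5×0 + 6×2 + 13×1 + 13×1 + 7×2 = 52
C: 5×1 + 6×1 + 13×0 + 13×2 + 7×0 = 37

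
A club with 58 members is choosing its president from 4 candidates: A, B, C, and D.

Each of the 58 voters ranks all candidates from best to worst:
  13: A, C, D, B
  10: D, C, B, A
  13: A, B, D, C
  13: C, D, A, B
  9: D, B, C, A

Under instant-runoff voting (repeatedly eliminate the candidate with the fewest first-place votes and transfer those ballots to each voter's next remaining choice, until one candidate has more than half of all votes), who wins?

D

Round 1: A 26, B 0, C 13, D 19. B eliminated.
Round 2: A 26, C 13, D 19. C eliminated.
Round 3: A 26, D 32. D has a majority (≥30).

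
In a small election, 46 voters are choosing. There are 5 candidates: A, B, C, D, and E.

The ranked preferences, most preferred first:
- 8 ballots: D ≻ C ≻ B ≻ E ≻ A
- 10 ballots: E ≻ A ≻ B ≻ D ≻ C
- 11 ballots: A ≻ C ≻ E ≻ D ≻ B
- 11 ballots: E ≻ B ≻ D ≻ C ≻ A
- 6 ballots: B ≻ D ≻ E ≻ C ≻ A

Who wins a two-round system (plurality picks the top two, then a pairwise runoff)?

E

Round 1 first-place votes: A 11, B 6, C 0, D 8, E 21. E and A advance.
Runoff: E is ranked above A on 35 ballots, A above E on 11.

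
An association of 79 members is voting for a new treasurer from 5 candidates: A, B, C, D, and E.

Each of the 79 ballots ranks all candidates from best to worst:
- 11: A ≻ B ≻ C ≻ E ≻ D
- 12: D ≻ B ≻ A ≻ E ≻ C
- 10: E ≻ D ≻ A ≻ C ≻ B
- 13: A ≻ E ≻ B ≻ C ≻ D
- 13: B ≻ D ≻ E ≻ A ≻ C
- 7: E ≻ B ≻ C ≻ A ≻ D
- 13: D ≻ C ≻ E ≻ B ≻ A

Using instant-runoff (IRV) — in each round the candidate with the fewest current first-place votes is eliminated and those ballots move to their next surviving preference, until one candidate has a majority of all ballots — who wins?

D

Round 1: A 24, B 13, C 0, D 25, E 17. C eliminated.
Round 2: A 24, B 13, D 25, E 17. B eliminated.
Round 3: A 24, D 38, E 17. E eliminated.
Round 4: A 31, D 48. D has a majority (≥40).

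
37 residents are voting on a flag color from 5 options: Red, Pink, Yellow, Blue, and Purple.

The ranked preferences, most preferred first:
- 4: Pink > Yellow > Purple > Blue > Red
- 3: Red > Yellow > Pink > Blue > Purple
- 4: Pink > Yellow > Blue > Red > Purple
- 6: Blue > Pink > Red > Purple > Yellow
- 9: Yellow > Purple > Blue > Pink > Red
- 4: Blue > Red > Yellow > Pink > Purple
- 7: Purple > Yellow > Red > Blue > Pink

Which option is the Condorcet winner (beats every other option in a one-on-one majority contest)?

Yellow vs Red: 24–13
Yellow vs Pink: 23–14
Yellow vs Blue: 27–10
Yellow vs Purple: 24–13
Yellow beats every other option.

Yellow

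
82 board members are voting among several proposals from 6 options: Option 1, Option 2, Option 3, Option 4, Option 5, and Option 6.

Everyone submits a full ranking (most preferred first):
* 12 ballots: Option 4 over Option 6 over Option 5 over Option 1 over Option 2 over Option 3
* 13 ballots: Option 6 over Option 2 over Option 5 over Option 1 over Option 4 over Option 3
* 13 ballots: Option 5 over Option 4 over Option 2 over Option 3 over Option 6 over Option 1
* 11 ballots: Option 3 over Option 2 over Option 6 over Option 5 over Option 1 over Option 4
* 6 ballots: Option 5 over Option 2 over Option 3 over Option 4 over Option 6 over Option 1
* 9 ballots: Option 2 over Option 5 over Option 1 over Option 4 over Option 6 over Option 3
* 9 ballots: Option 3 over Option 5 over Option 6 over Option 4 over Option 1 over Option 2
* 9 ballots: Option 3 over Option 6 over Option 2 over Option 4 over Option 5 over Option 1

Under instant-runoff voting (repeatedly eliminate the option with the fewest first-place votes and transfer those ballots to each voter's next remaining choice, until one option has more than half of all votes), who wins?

Option 5

Round 1: Option 1 0, Option 2 9, Option 3 29, Option 4 12, Option 5 19, Option 6 13. Option 1 eliminated.
Round 2: Option 2 9, Option 3 29, Option 4 12, Option 5 19, Option 6 13. Option 2 eliminated.
Round 3: Option 3 29, Option 4 12, Option 5 28, Option 6 13. Option 4 eliminated.
Round 4: Option 3 29, Option 5 28, Option 6 25. Option 6 eliminated.
Round 5: Option 3 29, Option 5 53. Option 5 has a majority (≥42).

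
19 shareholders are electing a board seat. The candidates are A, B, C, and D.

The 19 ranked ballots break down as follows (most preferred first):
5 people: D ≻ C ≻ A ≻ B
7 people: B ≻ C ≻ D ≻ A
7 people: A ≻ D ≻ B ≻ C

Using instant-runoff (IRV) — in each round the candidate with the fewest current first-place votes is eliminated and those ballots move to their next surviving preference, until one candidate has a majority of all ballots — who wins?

A

Round 1: A 7, B 7, C 0, D 5. C eliminated.
Round 2: A 7, B 7, D 5. D eliminated.
Round 3: A 12, B 7. A has a majority (≥10).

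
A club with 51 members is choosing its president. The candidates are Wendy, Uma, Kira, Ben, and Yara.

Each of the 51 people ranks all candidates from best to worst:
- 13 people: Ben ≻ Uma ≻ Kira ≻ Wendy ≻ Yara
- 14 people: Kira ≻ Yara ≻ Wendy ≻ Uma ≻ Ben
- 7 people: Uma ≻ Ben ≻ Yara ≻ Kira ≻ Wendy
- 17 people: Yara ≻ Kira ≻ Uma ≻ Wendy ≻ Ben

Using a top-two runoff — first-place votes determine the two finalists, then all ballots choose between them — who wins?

Kira

Round 1 first-place votes: Wendy 0, Uma 7, Kira 14, Ben 13, Yara 17. Yara and Kira advance.
Runoff: Yara is ranked above Kira on 24 ballots, Kira above Yara on 27.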